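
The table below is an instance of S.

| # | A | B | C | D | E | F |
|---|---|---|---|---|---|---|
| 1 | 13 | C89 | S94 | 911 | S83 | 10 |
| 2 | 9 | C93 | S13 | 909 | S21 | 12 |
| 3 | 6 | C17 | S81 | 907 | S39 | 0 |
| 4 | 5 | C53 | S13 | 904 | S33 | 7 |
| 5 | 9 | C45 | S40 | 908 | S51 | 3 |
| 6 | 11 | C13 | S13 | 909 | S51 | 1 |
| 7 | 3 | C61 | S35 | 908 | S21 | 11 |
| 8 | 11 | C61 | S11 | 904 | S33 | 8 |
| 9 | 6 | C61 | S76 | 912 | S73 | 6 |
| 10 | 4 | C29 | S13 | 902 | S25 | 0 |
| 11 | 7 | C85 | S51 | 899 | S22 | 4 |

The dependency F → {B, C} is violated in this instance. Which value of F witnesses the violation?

0

F=10: row 1 → {B,C} = (C89, S94) ✓
F=12: row 2 → {B,C} = (C93, S13) ✓
F=0: rows 3, 10 → {B,C} takes values {(C17, S81), (C29, S13)} — violation
F=7: row 4 → {B,C} = (C53, S13) ✓
F=3: row 5 → {B,C} = (C45, S40) ✓
F=1: row 6 → {B,C} = (C13, S13) ✓
F=11: row 7 → {B,C} = (C61, S35) ✓
F=8: row 8 → {B,C} = (C61, S11) ✓
F=6: row 9 → {B,C} = (C61, S76) ✓
F=4: row 11 → {B,C} = (C85, S51) ✓
The only F value with inconsistent RHS is F=0.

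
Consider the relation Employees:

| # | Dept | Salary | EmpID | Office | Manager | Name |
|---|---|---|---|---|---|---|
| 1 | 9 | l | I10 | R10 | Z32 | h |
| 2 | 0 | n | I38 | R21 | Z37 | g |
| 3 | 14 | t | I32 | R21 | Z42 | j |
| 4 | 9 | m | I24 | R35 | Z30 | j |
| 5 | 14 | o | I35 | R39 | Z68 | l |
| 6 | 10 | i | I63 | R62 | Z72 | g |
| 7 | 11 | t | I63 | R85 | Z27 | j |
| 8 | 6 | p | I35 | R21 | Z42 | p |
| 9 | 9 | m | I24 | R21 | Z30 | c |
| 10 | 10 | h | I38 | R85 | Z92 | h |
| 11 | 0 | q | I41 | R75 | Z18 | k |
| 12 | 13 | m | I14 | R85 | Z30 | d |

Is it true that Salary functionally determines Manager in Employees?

Salary=l: row 1 → Manager = Z32 ✓
Salary=n: row 2 → Manager = Z37 ✓
Salary=t: rows 3, 7 → Manager takes values {Z42, Z27} — violation
Salary=m: rows 4, 9, 12 → Manager = Z30, Z30, Z30 ✓
Salary=o: row 5 → Manager = Z68 ✓
Salary=i: row 6 → Manager = Z72 ✓
Salary=p: row 8 → Manager = Z42 ✓
Salary=h: row 10 → Manager = Z92 ✓
Salary=q: row 11 → Manager = Z18 ✓
Two rows agree on Salary but differ on Manager, so Salary -> Manager does not hold.

No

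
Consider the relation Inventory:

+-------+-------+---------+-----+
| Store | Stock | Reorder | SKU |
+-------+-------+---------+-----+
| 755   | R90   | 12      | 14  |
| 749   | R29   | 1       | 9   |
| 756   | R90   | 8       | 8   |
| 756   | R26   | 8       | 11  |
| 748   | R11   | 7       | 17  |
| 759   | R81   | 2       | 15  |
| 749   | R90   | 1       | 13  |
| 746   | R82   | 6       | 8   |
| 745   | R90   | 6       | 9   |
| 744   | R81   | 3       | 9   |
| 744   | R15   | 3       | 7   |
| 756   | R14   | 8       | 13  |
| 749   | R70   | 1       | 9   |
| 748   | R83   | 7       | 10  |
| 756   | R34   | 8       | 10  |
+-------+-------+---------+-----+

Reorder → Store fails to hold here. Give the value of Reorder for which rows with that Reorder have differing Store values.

Reorder=12: 1 row → Store = 755 ✓
Reorder=1: 3 rows → Store = 749, 749, 749 ✓
Reorder=8: 4 rows → Store = 756, 756, 756, 756 ✓
Reorder=7: 2 rows → Store = 748, 748 ✓
Reorder=2: 1 row → Store = 759 ✓
Reorder=6: 2 rows → Store takes values {746, 745} — violation
Reorder=3: 2 rows → Store = 744, 744 ✓
The only Reorder value with inconsistent Store is Reorder=6.

6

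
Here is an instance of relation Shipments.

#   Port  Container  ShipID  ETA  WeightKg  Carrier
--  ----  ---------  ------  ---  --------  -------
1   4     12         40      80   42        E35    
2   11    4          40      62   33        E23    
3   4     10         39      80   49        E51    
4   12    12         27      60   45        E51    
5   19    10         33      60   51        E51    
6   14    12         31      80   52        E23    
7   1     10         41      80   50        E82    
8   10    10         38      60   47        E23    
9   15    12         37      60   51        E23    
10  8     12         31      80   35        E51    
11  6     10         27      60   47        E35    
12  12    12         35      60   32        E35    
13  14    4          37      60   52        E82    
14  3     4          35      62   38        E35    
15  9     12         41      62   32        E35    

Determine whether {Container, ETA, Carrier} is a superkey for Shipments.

All 15 rows have distinct {Container, ETA, Carrier} values, so {Container, ETA, Carrier} → (all attributes) holds and {Container, ETA, Carrier} is a superkey.

Yes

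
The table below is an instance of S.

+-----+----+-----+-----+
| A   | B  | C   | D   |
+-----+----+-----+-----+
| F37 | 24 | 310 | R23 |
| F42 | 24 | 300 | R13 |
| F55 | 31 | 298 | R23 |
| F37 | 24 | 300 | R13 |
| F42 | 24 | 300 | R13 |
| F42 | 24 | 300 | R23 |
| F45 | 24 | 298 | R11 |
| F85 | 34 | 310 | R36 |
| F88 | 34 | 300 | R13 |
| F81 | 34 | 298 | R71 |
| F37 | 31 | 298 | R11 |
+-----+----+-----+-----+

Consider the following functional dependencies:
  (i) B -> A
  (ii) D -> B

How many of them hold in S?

0

(i) B -> A: B=24: 6 rows → A takes values {F37, F42, F45} — violation; B=31: 2 rows → A takes values {F55, F37} — violation; B=34: 3 rows → A takes values {F85, F88, F81} — violation — fails.
(ii) D -> B: D=R23: 3 rows → B takes values {24, 31} — violation; D=R13: 4 rows → B takes values {24, 34} — violation; D=R11: 2 rows → B takes values {24, 31} — violation — fails.
None of the 2 dependencies hold.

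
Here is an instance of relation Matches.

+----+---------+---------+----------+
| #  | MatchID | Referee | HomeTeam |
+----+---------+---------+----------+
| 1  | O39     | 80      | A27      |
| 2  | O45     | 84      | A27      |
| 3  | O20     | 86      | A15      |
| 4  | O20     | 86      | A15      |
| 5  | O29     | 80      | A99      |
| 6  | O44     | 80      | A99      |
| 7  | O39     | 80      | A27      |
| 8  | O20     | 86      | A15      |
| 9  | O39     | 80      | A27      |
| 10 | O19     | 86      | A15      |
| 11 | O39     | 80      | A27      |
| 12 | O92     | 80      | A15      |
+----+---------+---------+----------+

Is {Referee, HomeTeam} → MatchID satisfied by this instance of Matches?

(Referee=80, HomeTeam=A27): rows 1, 7, 9, 11 → MatchID = O39, O39, O39, O39 ✓
(Referee=84, HomeTeam=A27): row 2 → MatchID = O45 ✓
(Referee=86, HomeTeam=A15): rows 3, 4, 8, 10 → MatchID takes values {O20, O19} — violation
(Referee=80, HomeTeam=A99): rows 5, 6 → MatchID takes values {O29, O44} — violation
(Referee=80, HomeTeam=A15): row 12 → MatchID = O92 ✓
Two rows agree on {Referee, HomeTeam} but differ on MatchID, so {Referee, HomeTeam} → MatchID does not hold.

No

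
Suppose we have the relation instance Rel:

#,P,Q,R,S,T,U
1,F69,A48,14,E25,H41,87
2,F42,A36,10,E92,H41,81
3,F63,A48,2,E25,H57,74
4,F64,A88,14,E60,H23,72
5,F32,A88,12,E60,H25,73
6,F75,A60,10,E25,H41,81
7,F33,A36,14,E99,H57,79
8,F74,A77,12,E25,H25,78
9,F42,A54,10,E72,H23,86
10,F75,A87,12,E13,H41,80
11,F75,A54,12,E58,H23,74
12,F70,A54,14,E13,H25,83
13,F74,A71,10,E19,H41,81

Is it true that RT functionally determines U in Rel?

(R=14, T=H41): row 1 → U = 87 ✓
(R=10, T=H41): rows 2, 6, 13 → U = 81, 81, 81 ✓
(R=2, T=H57): row 3 → U = 74 ✓
(R=14, T=H23): row 4 → U = 72 ✓
(R=12, T=H25): rows 5, 8 → U takes values {73, 78} — violation
(R=14, T=H57): row 7 → U = 79 ✓
(R=10, T=H23): row 9 → U = 86 ✓
(R=12, T=H41): row 10 → U = 80 ✓
(R=12, T=H23): row 11 → U = 74 ✓
(R=14, T=H25): row 12 → U = 83 ✓
Two rows agree on RT but differ on U, so RT -> U does not hold.

No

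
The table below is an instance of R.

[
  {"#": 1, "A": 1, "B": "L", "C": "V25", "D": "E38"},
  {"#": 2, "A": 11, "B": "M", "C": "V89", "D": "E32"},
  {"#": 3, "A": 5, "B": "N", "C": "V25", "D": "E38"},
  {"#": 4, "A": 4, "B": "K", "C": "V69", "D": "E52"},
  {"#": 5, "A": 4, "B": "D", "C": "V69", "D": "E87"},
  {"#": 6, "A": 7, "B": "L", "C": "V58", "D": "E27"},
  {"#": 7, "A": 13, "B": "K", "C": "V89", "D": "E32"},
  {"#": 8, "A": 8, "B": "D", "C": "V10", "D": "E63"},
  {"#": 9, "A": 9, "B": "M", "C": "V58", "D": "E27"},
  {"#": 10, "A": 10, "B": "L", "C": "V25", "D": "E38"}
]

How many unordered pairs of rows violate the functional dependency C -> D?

C=V25: all 3 rows agree on D — 0 pairs.
C=V89: all 2 rows agree on D — 0 pairs.
C=V69: violating pairs (4,5) — 1 pair.
C=V58: all 2 rows agree on D — 0 pairs.

1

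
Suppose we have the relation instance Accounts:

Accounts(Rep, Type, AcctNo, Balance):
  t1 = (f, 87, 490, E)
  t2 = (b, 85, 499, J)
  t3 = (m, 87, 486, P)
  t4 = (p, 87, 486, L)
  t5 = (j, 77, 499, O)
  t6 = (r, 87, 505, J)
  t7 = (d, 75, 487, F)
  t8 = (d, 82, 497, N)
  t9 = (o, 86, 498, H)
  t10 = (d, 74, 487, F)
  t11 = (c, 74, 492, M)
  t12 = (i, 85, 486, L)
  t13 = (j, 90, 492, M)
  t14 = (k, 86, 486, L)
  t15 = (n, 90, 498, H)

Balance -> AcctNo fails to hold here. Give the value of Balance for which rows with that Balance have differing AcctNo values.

Balance=E: row 1 → AcctNo = 490 ✓
Balance=J: rows 2, 6 → AcctNo takes values {499, 505} — violation
Balance=P: row 3 → AcctNo = 486 ✓
Balance=L: rows 4, 12, 14 → AcctNo = 486, 486, 486 ✓
Balance=O: row 5 → AcctNo = 499 ✓
Balance=F: rows 7, 10 → AcctNo = 487, 487 ✓
Balance=N: row 8 → AcctNo = 497 ✓
Balance=H: rows 9, 15 → AcctNo = 498, 498 ✓
Balance=M: rows 11, 13 → AcctNo = 492, 492 ✓
The only Balance value with inconsistent AcctNo is Balance=J.

J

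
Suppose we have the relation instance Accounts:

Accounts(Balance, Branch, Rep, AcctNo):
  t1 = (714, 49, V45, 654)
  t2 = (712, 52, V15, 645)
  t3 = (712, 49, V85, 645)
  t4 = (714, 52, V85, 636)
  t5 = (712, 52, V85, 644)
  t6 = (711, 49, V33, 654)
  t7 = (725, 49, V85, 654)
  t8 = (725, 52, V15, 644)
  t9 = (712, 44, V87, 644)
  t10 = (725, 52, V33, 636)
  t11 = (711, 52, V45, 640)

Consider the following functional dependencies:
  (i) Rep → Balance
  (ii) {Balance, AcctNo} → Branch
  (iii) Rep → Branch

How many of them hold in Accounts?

0

(i) Rep → Balance: Rep=V45: rows 1, 11 → Balance takes values {714, 711} — violation; Rep=V15: rows 2, 8 → Balance takes values {712, 725} — violation; Rep=V85: rows 3, 4, 5, 7 → Balance takes values {712, 714, 725} — violation; Rep=V33: rows 6, 10 → Balance takes values {711, 725} — violation — fails.
(ii) {Balance, AcctNo} → Branch: (Balance=712, AcctNo=645): rows 2, 3 → Branch takes values {52, 49} — violation; (Balance=712, AcctNo=644): rows 5, 9 → Branch takes values {52, 44} — violation — fails.
(iii) Rep → Branch: Rep=V45: rows 1, 11 → Branch takes values {49, 52} — violation; Rep=V85: rows 3, 4, 5, 7 → Branch takes values {49, 52} — violation; Rep=V33: rows 6, 10 → Branch takes values {49, 52} — violation — fails.
None of the 3 dependencies hold.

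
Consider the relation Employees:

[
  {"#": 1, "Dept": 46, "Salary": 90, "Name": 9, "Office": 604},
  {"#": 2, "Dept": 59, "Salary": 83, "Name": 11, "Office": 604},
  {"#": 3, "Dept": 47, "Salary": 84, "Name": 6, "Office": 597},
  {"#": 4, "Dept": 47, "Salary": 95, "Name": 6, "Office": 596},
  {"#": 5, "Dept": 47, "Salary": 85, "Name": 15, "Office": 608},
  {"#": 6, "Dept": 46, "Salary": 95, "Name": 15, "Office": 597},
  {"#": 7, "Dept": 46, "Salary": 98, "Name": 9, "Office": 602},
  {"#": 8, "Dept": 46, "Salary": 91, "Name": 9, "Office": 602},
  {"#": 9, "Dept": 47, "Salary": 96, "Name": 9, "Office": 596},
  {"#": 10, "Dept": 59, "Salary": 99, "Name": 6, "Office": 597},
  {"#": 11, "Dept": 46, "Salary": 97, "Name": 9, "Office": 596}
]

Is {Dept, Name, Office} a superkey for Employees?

Rows 7 and 8 have the same {Dept, Name, Office} value (Dept=46, Name=9, Office=602) but are distinct tuples, so {Dept, Name, Office} does not determine every attribute — not a superkey.

No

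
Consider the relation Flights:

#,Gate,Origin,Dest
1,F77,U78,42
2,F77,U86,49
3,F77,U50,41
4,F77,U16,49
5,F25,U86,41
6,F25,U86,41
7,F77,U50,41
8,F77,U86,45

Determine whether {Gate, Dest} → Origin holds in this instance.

(Gate=F77, Dest=42): row 1 → Origin = U78 ✓
(Gate=F77, Dest=49): rows 2, 4 → Origin takes values {U86, U16} — violation
(Gate=F77, Dest=41): rows 3, 7 → Origin = U50, U50 ✓
(Gate=F25, Dest=41): rows 5, 6 → Origin = U86, U86 ✓
(Gate=F77, Dest=45): row 8 → Origin = U86 ✓
Two rows agree on {Gate, Dest} but differ on Origin, so {Gate, Dest} → Origin does not hold.

No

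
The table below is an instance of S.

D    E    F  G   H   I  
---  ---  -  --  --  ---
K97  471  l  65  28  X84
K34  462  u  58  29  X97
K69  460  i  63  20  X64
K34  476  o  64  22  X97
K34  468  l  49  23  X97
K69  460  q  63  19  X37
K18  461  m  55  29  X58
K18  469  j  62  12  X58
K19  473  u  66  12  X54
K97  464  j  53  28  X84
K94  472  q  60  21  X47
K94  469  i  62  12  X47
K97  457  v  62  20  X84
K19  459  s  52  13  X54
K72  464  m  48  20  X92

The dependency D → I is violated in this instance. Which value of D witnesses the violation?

K69

D=K97: 3 rows → I = X84, X84, X84 ✓
D=K34: 3 rows → I = X97, X97, X97 ✓
D=K69: 2 rows → I takes values {X64, X37} — violation
D=K18: 2 rows → I = X58, X58 ✓
D=K19: 2 rows → I = X54, X54 ✓
D=K94: 2 rows → I = X47, X47 ✓
D=K72: 1 row → I = X92 ✓
The only D value with inconsistent I is D=K69.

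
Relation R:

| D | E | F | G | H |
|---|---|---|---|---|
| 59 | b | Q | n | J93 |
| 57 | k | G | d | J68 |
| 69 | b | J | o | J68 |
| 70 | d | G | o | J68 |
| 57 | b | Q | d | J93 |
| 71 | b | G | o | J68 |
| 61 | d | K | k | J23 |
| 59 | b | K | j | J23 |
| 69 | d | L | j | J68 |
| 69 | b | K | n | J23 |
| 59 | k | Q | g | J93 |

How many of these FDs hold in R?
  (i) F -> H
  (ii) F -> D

1

(i) F -> H: every LHS value maps to a single RHS value — holds.
(ii) F -> D: F=Q: 3 rows → D takes values {59, 57} — violation; F=G: 3 rows → D takes values {57, 70, 71} — violation; F=K: 3 rows → D takes values {61, 59, 69} — violation — fails.
1 of the 2 dependencies holds.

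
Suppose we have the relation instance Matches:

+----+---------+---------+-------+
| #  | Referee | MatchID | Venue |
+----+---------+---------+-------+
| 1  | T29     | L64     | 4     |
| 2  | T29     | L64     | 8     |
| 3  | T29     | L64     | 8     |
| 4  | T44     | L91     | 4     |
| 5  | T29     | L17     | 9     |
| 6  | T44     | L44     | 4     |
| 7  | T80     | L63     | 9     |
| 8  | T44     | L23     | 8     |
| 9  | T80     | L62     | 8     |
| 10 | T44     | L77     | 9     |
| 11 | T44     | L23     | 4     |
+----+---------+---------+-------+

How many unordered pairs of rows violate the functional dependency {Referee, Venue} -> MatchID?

3

(Referee=T29, Venue=8): all 2 rows agree on MatchID — 0 pairs.
(Referee=T44, Venue=4): violating pairs (4,6), (4,11), (6,11) — 3 pairs.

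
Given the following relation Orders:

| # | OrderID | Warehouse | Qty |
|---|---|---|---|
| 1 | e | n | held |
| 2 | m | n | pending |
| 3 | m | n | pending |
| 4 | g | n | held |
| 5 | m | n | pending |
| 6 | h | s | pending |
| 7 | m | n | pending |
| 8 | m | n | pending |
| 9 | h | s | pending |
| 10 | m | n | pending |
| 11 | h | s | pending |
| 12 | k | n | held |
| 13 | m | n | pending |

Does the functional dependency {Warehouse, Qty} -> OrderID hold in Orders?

(Warehouse=n, Qty=held): rows 1, 4, 12 → OrderID takes values {e, g, k} — violation
(Warehouse=n, Qty=pending): rows 2, 3, 5, 7, 8, 10, 13 → OrderID = m, m, m, m, m, m, m ✓
(Warehouse=s, Qty=pending): rows 6, 9, 11 → OrderID = h, h, h ✓
Two rows agree on {Warehouse, Qty} but differ on OrderID, so {Warehouse, Qty} -> OrderID does not hold.

No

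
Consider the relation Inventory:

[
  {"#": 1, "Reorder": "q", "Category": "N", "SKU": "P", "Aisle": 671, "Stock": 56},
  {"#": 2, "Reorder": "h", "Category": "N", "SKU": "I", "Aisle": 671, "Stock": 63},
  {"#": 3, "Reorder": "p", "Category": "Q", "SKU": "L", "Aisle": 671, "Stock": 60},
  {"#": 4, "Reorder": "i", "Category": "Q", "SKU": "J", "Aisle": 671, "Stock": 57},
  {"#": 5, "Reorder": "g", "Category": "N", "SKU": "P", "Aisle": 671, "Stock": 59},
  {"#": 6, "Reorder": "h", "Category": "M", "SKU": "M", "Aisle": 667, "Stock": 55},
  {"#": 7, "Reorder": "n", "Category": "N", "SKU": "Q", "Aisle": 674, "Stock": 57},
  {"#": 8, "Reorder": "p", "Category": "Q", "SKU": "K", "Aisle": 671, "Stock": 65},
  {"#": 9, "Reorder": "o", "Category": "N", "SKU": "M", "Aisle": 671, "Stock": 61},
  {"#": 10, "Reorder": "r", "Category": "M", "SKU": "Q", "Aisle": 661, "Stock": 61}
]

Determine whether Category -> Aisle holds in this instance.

No

Category=N: rows 1, 2, 5, 7, 9 → Aisle takes values {671, 674} — violation
Category=Q: rows 3, 4, 8 → Aisle = 671, 671, 671 ✓
Category=M: rows 6, 10 → Aisle takes values {667, 661} — violation
Two rows agree on Category but differ on Aisle, so Category -> Aisle does not hold.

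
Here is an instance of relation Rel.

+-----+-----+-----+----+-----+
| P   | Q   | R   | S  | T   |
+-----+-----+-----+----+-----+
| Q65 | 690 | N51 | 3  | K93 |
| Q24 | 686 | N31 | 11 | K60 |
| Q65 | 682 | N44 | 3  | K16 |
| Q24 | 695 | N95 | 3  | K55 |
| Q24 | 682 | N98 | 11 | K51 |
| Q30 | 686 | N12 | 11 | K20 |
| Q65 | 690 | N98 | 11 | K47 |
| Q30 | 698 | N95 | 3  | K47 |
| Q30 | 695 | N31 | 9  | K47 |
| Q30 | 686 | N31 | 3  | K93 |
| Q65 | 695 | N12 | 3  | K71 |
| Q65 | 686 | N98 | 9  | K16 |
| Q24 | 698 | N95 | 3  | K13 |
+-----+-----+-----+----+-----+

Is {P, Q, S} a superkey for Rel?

All 13 rows have distinct {P, Q, S} values, so {P, Q, S} → (all attributes) holds and {P, Q, S} is a superkey.

Yes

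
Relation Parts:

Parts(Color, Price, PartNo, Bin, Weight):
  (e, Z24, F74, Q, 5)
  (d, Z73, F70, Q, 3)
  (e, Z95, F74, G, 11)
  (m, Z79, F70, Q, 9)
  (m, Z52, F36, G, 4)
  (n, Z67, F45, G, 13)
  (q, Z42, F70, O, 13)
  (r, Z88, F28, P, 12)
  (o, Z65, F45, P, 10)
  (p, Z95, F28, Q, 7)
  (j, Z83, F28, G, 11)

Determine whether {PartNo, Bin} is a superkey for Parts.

Two distinct rows share (PartNo=F70, Bin=Q), so {PartNo, Bin} does not determine every attribute — not a superkey.

No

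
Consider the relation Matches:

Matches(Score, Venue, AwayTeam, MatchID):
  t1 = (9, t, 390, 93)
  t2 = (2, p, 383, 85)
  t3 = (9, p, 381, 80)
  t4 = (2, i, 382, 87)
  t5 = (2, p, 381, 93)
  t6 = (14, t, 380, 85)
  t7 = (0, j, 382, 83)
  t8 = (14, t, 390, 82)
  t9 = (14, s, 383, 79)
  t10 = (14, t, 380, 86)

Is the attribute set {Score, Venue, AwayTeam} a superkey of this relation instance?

No

Rows 6 and 10 have the same {Score, Venue, AwayTeam} value (Score=14, Venue=t, AwayTeam=380) but are distinct tuples, so {Score, Venue, AwayTeam} does not determine every attribute — not a superkey.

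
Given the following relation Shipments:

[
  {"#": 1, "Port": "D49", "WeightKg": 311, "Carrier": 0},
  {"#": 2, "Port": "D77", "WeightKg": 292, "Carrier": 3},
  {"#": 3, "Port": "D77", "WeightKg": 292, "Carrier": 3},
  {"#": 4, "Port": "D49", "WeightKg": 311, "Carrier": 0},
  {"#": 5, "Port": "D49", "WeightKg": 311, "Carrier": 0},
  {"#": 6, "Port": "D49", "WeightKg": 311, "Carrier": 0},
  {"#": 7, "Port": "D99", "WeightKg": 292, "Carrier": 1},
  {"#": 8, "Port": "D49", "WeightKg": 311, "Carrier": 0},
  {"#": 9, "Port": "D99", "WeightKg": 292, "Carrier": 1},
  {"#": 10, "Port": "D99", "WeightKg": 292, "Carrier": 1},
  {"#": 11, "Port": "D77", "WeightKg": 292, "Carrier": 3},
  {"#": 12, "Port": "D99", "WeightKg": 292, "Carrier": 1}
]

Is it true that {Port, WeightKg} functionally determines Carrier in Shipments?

(Port=D49, WeightKg=311): rows 1, 4, 5, 6, 8 → Carrier = 0, 0, 0, 0, 0 ✓
(Port=D77, WeightKg=292): rows 2, 3, 11 → Carrier = 3, 3, 3 ✓
(Port=D99, WeightKg=292): rows 7, 9, 10, 12 → Carrier = 1, 1, 1, 1 ✓
Every {Port, WeightKg} value is associated with a single Carrier value, so {Port, WeightKg} -> Carrier holds.

Yes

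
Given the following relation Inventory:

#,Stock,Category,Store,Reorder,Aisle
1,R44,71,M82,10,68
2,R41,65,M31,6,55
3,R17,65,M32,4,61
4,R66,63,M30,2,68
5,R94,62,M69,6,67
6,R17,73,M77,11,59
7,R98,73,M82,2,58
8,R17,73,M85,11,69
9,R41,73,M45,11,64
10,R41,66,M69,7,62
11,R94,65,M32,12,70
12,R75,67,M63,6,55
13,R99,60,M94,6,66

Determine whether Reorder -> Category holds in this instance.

No

Reorder=10: row 1 → Category = 71 ✓
Reorder=6: rows 2, 5, 12, 13 → Category takes values {65, 62, 67, 60} — violation
Reorder=4: row 3 → Category = 65 ✓
Reorder=2: rows 4, 7 → Category takes values {63, 73} — violation
Reorder=11: rows 6, 8, 9 → Category = 73, 73, 73 ✓
Reorder=7: row 10 → Category = 66 ✓
Reorder=12: row 11 → Category = 65 ✓
Two rows agree on Reorder but differ on Category, so Reorder -> Category does not hold.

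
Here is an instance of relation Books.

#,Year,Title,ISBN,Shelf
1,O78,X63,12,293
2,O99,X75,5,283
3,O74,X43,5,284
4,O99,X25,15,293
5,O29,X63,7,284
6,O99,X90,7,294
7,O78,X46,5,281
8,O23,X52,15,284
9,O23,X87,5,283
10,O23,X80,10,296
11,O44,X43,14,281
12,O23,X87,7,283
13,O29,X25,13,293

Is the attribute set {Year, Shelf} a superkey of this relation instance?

Rows 9 and 12 have the same {Year, Shelf} value (Year=O23, Shelf=283) but are distinct tuples, so {Year, Shelf} does not determine every attribute — not a superkey.

No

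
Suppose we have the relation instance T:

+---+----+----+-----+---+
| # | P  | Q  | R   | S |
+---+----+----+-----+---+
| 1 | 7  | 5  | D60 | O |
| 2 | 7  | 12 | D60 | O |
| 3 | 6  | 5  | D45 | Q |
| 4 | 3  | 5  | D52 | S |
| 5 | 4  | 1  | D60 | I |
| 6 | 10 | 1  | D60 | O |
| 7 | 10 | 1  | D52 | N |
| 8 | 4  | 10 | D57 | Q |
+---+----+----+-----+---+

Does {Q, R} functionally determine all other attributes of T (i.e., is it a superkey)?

No

Rows 5 and 6 have the same {Q, R} value (Q=1, R=D60) but are distinct tuples, so {Q, R} does not determine every attribute — not a superkey.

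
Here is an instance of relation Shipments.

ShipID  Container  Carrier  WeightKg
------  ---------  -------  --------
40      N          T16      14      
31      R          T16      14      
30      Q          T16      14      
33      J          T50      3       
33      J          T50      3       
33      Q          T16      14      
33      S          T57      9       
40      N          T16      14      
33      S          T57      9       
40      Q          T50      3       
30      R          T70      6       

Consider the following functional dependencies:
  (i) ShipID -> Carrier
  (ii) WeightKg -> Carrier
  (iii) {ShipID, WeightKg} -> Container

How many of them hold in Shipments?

2

(i) ShipID -> Carrier: ShipID=40: 3 rows → Carrier takes values {T16, T50} — violation; ShipID=30: 2 rows → Carrier takes values {T16, T70} — violation; ShipID=33: 5 rows → Carrier takes values {T50, T16, T57} — violation — fails.
(ii) WeightKg -> Carrier: every LHS value maps to a single RHS value — holds.
(iii) {ShipID, WeightKg} -> Container: every LHS value maps to a single RHS value — holds.
2 of the 3 dependencies hold.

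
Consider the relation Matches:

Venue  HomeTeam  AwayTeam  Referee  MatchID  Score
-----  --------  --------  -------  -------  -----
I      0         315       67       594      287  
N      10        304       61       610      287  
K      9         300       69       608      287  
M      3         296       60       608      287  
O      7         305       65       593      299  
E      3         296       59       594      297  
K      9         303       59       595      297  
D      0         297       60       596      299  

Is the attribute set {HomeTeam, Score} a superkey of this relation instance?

All 8 rows have distinct {HomeTeam, Score} values, so {HomeTeam, Score} → (all attributes) holds and {HomeTeam, Score} is a superkey.

Yes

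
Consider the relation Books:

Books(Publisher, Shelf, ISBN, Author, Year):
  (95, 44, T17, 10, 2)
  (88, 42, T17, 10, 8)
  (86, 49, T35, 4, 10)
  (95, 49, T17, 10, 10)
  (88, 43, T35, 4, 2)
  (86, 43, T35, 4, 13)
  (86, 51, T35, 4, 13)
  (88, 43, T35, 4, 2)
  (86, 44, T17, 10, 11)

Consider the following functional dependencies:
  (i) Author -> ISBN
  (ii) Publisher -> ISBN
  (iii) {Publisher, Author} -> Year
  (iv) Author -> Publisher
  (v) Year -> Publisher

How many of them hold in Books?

(i) Author -> ISBN: every LHS value maps to a single RHS value — holds.
(ii) Publisher -> ISBN: Publisher=88: 3 rows → ISBN takes values {T17, T35} — violation; Publisher=86: 4 rows → ISBN takes values {T35, T17} — violation — fails.
(iii) {Publisher, Author} -> Year: (Publisher=95, Author=10): 2 rows → Year takes values {2, 10} — violation; (Publisher=86, Author=4): 3 rows → Year takes values {10, 13} — violation — fails.
(iv) Author -> Publisher: Author=10: 4 rows → Publisher takes values {95, 88, 86} — violation; Author=4: 5 rows → Publisher takes values {86, 88} — violation — fails.
(v) Year -> Publisher: Year=2: 3 rows → Publisher takes values {95, 88} — violation; Year=10: 2 rows → Publisher takes values {86, 95} — violation — fails.
1 of the 5 dependencies holds.

1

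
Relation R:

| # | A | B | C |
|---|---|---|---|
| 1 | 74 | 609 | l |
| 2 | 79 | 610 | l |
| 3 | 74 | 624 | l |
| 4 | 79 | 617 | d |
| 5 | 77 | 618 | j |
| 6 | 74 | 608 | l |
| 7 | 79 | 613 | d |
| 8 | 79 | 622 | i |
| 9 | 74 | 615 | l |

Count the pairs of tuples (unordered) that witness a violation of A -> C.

5

A=74: all 4 rows agree on C — 0 pairs.
A=79: violating pairs (2,4), (2,7), (2,8), (4,8), (7,8) — 5 pairs.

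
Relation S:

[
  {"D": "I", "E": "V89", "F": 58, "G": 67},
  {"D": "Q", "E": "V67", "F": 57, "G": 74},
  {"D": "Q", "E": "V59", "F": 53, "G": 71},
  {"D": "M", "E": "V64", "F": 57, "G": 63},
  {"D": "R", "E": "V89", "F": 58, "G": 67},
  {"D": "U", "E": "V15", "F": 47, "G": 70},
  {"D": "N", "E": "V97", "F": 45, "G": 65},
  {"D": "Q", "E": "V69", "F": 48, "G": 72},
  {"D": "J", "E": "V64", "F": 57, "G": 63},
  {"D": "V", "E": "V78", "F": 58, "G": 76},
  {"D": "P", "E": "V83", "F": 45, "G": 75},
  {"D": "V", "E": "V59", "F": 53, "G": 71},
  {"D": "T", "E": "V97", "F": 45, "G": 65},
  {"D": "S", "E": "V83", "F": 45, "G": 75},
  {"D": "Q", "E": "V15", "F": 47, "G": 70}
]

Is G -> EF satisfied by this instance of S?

Yes

G=67: 2 rows → {E,F} = (V89, 58), (V89, 58) ✓
G=74: 1 row → {E,F} = (V67, 57) ✓
G=71: 2 rows → {E,F} = (V59, 53), (V59, 53) ✓
G=63: 2 rows → {E,F} = (V64, 57), (V64, 57) ✓
G=70: 2 rows → {E,F} = (V15, 47), (V15, 47) ✓
G=65: 2 rows → {E,F} = (V97, 45), (V97, 45) ✓
G=72: 1 row → {E,F} = (V69, 48) ✓
G=76: 1 row → {E,F} = (V78, 58) ✓
G=75: 2 rows → {E,F} = (V83, 45), (V83, 45) ✓
Every G value is associated with a single EF value, so G -> EF holds.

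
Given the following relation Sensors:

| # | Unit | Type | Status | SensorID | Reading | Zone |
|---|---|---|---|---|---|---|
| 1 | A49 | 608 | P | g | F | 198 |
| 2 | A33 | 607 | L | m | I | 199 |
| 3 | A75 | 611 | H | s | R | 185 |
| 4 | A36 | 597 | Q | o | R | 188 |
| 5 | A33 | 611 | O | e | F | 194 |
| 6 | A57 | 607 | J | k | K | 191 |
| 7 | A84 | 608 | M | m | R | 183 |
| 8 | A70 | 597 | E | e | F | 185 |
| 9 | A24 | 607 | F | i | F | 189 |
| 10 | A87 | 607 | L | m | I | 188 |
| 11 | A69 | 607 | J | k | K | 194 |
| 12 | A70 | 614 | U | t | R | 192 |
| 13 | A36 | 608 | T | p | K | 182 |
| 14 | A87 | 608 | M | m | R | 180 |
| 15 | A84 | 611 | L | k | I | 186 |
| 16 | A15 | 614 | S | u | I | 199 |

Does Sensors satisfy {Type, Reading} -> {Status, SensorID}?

Yes

(Type=608, Reading=F): row 1 → {Status,SensorID} = (P, g) ✓
(Type=607, Reading=I): rows 2, 10 → {Status,SensorID} = (L, m), (L, m) ✓
(Type=611, Reading=R): row 3 → {Status,SensorID} = (H, s) ✓
(Type=597, Reading=R): row 4 → {Status,SensorID} = (Q, o) ✓
(Type=611, Reading=F): row 5 → {Status,SensorID} = (O, e) ✓
(Type=607, Reading=K): rows 6, 11 → {Status,SensorID} = (J, k), (J, k) ✓
(Type=608, Reading=R): rows 7, 14 → {Status,SensorID} = (M, m), (M, m) ✓
(Type=597, Reading=F): row 8 → {Status,SensorID} = (E, e) ✓
(Type=607, Reading=F): row 9 → {Status,SensorID} = (F, i) ✓
(Type=614, Reading=R): row 12 → {Status,SensorID} = (U, t) ✓
(Type=608, Reading=K): row 13 → {Status,SensorID} = (T, p) ✓
(Type=611, Reading=I): row 15 → {Status,SensorID} = (L, k) ✓
(Type=614, Reading=I): row 16 → {Status,SensorID} = (S, u) ✓
Every {Type, Reading} value is associated with a single {Status, SensorID} value, so {Type, Reading} -> {Status, SensorID} holds.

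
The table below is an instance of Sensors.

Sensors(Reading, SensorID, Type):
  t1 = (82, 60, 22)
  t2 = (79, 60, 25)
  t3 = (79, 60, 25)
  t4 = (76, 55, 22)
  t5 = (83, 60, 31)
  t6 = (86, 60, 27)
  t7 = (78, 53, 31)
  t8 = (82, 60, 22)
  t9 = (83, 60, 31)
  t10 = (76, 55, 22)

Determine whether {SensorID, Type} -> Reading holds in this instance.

Yes

(SensorID=60, Type=22): rows 1, 8 → Reading = 82, 82 ✓
(SensorID=60, Type=25): rows 2, 3 → Reading = 79, 79 ✓
(SensorID=55, Type=22): rows 4, 10 → Reading = 76, 76 ✓
(SensorID=60, Type=31): rows 5, 9 → Reading = 83, 83 ✓
(SensorID=60, Type=27): row 6 → Reading = 86 ✓
(SensorID=53, Type=31): row 7 → Reading = 78 ✓
Every {SensorID, Type} value is associated with a single Reading value, so {SensorID, Type} -> Reading holds.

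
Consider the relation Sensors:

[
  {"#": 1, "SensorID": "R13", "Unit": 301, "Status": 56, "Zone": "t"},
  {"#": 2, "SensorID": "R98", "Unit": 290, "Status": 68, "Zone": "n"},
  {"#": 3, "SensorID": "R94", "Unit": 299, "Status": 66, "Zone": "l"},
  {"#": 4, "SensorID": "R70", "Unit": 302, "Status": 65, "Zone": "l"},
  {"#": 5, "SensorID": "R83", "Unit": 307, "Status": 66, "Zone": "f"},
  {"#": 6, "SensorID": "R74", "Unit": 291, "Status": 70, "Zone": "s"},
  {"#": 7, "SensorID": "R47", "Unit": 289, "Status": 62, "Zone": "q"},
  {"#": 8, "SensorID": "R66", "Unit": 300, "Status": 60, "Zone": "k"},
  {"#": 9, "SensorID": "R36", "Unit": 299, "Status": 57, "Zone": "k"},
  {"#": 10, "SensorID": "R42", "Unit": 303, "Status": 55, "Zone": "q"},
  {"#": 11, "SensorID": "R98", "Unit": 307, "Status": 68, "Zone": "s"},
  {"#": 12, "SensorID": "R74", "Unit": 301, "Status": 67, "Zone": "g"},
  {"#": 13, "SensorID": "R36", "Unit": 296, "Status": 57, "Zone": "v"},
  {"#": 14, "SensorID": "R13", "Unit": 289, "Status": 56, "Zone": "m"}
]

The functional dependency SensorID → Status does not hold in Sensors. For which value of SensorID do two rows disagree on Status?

R74

SensorID=R13: rows 1, 14 → Status = 56, 56 ✓
SensorID=R98: rows 2, 11 → Status = 68, 68 ✓
SensorID=R94: row 3 → Status = 66 ✓
SensorID=R70: row 4 → Status = 65 ✓
SensorID=R83: row 5 → Status = 66 ✓
SensorID=R74: rows 6, 12 → Status takes values {70, 67} — violation
SensorID=R47: row 7 → Status = 62 ✓
SensorID=R66: row 8 → Status = 60 ✓
SensorID=R36: rows 9, 13 → Status = 57, 57 ✓
SensorID=R42: row 10 → Status = 55 ✓
The only SensorID value with inconsistent Status is SensorID=R74.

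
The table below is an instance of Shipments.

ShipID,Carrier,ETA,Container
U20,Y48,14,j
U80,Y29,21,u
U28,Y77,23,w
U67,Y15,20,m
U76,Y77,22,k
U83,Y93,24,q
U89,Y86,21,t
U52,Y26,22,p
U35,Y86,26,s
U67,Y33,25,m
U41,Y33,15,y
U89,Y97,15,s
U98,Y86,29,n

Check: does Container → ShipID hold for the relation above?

Container=j: 1 row → ShipID = U20 ✓
Container=u: 1 row → ShipID = U80 ✓
Container=w: 1 row → ShipID = U28 ✓
Container=m: 2 rows → ShipID = U67, U67 ✓
Container=k: 1 row → ShipID = U76 ✓
Container=q: 1 row → ShipID = U83 ✓
Container=t: 1 row → ShipID = U89 ✓
Container=p: 1 row → ShipID = U52 ✓
Container=s: 2 rows → ShipID takes values {U35, U89} — violation
Container=y: 1 row → ShipID = U41 ✓
Container=n: 1 row → ShipID = U98 ✓
Two rows agree on Container but differ on ShipID, so Container → ShipID does not hold.

No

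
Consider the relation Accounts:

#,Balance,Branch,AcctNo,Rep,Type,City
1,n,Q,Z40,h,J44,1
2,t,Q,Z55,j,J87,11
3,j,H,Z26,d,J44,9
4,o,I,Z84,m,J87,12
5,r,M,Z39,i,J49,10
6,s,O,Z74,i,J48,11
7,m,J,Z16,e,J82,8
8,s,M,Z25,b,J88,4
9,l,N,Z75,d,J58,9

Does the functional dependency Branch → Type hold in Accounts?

No

Branch=Q: rows 1, 2 → Type takes values {J44, J87} — violation
Branch=H: row 3 → Type = J44 ✓
Branch=I: row 4 → Type = J87 ✓
Branch=M: rows 5, 8 → Type takes values {J49, J88} — violation
Branch=O: row 6 → Type = J48 ✓
Branch=J: row 7 → Type = J82 ✓
Branch=N: row 9 → Type = J58 ✓
Two rows agree on Branch but differ on Type, so Branch → Type does not hold.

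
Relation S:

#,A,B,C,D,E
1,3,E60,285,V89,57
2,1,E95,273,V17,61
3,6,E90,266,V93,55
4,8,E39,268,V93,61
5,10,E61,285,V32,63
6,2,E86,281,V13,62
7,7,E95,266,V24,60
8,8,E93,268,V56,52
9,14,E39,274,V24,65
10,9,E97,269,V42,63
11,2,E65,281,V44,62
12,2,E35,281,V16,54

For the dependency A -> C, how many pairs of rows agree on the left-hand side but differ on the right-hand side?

A=8: all 2 rows agree on C — 0 pairs.
A=2: all 3 rows agree on C — 0 pairs.

0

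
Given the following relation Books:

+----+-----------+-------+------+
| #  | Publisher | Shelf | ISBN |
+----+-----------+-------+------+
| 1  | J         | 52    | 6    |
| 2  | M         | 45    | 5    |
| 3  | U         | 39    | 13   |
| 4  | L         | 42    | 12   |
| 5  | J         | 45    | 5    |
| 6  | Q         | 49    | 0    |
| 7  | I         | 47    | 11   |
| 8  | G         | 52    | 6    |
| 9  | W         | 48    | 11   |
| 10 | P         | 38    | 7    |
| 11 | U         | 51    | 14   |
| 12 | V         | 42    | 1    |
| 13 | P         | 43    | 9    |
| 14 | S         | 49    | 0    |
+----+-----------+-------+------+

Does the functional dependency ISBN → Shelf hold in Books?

No

ISBN=6: rows 1, 8 → Shelf = 52, 52 ✓
ISBN=5: rows 2, 5 → Shelf = 45, 45 ✓
ISBN=13: row 3 → Shelf = 39 ✓
ISBN=12: row 4 → Shelf = 42 ✓
ISBN=0: rows 6, 14 → Shelf = 49, 49 ✓
ISBN=11: rows 7, 9 → Shelf takes values {47, 48} — violation
ISBN=7: row 10 → Shelf = 38 ✓
ISBN=14: row 11 → Shelf = 51 ✓
ISBN=1: row 12 → Shelf = 42 ✓
ISBN=9: row 13 → Shelf = 43 ✓
Two rows agree on ISBN but differ on Shelf, so ISBN → Shelf does not hold.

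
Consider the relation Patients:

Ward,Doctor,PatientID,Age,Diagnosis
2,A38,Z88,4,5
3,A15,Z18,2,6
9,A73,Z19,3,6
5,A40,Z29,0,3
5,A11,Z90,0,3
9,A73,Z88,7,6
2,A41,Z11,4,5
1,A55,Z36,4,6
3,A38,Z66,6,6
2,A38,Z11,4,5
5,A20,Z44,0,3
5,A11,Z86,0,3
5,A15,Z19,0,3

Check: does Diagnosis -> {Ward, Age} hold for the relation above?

No

Diagnosis=5: 3 rows → {Ward,Age} = (2, 4), (2, 4), (2, 4) ✓
Diagnosis=6: 5 rows → {Ward,Age} takes values {(3, 2), (9, 3), (9, 7), (1, 4), (3, 6)} — violation
Diagnosis=3: 5 rows → {Ward,Age} = (5, 0), (5, 0), (5, 0), (5, 0), (5, 0) ✓
Two rows agree on Diagnosis but differ on {Ward, Age}, so Diagnosis -> {Ward, Age} does not hold.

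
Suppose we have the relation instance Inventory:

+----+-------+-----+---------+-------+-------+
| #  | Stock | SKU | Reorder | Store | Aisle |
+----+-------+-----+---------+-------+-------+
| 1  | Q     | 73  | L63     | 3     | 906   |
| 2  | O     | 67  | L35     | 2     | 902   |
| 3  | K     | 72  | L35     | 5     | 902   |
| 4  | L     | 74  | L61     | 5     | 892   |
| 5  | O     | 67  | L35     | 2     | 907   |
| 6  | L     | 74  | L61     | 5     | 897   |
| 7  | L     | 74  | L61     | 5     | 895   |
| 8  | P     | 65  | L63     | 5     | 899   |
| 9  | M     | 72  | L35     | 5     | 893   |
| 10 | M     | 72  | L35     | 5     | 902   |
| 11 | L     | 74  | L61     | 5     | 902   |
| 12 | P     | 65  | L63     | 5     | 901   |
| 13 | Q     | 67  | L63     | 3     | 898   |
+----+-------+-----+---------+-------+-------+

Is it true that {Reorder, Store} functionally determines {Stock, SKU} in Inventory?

(Reorder=L63, Store=3): rows 1, 13 → {Stock,SKU} takes values {(Q, 73), (Q, 67)} — violation
(Reorder=L35, Store=2): rows 2, 5 → {Stock,SKU} = (O, 67), (O, 67) ✓
(Reorder=L35, Store=5): rows 3, 9, 10 → {Stock,SKU} takes values {(K, 72), (M, 72)} — violation
(Reorder=L61, Store=5): rows 4, 6, 7, 11 → {Stock,SKU} = (L, 74), (L, 74), (L, 74), (L, 74) ✓
(Reorder=L63, Store=5): rows 8, 12 → {Stock,SKU} = (P, 65), (P, 65) ✓
Two rows agree on {Reorder, Store} but differ on {Stock, SKU}, so {Reorder, Store} -> {Stock, SKU} does not hold.

No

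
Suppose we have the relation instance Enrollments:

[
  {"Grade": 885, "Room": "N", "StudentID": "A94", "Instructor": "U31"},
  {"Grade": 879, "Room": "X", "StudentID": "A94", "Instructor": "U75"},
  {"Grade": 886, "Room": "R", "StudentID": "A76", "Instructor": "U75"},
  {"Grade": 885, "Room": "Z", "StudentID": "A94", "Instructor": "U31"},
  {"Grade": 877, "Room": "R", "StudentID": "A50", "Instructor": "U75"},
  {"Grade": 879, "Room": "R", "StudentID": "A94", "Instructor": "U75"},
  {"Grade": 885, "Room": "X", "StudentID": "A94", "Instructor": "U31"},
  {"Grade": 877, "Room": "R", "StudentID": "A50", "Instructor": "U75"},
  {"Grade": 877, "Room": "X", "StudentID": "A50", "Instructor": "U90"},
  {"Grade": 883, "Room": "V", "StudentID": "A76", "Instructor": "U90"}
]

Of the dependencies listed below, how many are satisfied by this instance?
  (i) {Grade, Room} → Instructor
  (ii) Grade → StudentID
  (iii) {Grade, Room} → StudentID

3

(i) {Grade, Room} → Instructor: every LHS value maps to a single RHS value — holds.
(ii) Grade → StudentID: every LHS value maps to a single RHS value — holds.
(iii) {Grade, Room} → StudentID: every LHS value maps to a single RHS value — holds.
3 of the 3 dependencies hold.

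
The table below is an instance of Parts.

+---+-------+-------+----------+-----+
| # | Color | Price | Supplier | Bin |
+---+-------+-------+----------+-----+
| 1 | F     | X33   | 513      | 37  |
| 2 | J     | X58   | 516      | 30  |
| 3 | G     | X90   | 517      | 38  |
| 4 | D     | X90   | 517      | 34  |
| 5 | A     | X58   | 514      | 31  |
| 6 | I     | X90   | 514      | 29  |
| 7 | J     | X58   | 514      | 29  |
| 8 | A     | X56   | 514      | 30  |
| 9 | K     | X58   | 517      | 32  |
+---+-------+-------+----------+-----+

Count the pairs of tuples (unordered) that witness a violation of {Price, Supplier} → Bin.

(Price=X90, Supplier=517): violating pairs (3,4) — 1 pair.
(Price=X58, Supplier=514): violating pairs (5,7) — 1 pair.

2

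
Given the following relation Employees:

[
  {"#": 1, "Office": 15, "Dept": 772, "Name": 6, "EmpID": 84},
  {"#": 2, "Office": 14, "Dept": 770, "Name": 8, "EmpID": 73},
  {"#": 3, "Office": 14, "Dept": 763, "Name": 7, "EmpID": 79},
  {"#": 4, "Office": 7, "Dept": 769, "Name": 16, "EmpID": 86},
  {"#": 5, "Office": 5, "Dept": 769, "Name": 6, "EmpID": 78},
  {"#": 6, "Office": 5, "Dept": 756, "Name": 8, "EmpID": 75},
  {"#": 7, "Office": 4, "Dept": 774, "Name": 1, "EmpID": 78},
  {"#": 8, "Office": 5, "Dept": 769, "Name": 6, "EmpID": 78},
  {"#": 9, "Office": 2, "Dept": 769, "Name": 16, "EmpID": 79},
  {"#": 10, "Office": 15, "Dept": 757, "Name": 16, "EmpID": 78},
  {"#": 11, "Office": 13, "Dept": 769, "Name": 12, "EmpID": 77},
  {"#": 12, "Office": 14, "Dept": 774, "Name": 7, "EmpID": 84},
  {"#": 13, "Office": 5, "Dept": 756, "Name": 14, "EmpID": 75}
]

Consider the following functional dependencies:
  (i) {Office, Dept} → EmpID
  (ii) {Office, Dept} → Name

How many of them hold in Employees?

1

(i) {Office, Dept} → EmpID: every LHS value maps to a single RHS value — holds.
(ii) {Office, Dept} → Name: (Office=5, Dept=756): rows 6, 13 → Name takes values {8, 14} — violation — fails.
1 of the 2 dependencies holds.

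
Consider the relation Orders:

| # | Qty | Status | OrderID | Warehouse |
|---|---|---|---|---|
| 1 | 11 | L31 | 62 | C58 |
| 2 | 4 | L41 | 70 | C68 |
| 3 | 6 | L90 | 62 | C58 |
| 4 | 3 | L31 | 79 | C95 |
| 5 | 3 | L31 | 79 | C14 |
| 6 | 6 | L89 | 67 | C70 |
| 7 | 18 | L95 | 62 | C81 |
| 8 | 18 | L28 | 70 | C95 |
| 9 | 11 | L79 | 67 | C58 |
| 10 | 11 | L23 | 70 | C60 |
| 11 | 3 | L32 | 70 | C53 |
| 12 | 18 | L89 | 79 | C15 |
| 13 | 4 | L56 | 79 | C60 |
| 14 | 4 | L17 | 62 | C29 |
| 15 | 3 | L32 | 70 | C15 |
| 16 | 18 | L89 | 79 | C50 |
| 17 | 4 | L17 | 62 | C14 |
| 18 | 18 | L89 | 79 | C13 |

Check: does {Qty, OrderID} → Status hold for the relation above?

Yes

(Qty=11, OrderID=62): row 1 → Status = L31 ✓
(Qty=4, OrderID=70): row 2 → Status = L41 ✓
(Qty=6, OrderID=62): row 3 → Status = L90 ✓
(Qty=3, OrderID=79): rows 4, 5 → Status = L31, L31 ✓
(Qty=6, OrderID=67): row 6 → Status = L89 ✓
(Qty=18, OrderID=62): row 7 → Status = L95 ✓
(Qty=18, OrderID=70): row 8 → Status = L28 ✓
(Qty=11, OrderID=67): row 9 → Status = L79 ✓
(Qty=11, OrderID=70): row 10 → Status = L23 ✓
(Qty=3, OrderID=70): rows 11, 15 → Status = L32, L32 ✓
(Qty=18, OrderID=79): rows 12, 16, 18 → Status = L89, L89, L89 ✓
(Qty=4, OrderID=79): row 13 → Status = L56 ✓
(Qty=4, OrderID=62): rows 14, 17 → Status = L17, L17 ✓
Every {Qty, OrderID} value is associated with a single Status value, so {Qty, OrderID} → Status holds.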